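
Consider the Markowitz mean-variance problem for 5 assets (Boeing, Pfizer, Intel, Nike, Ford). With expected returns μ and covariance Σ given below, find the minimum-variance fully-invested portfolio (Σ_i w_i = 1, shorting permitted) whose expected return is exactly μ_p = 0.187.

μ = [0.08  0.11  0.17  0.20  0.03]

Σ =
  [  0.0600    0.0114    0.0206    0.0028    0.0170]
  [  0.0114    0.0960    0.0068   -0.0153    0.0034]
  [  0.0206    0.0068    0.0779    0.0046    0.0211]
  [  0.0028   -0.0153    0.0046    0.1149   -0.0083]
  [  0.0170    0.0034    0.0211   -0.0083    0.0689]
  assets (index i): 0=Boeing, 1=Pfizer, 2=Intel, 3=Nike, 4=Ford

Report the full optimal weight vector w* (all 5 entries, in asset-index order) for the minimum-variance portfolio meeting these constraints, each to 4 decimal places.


0.0106  0.2501  0.4783  0.4088  -0.1478

p=Σ⁻¹μ = [0.3848  1.2592  1.8849  1.8177  -0.0799]
q=Σ⁻¹𝟙 = [9.0374  10.1876  5.9015  10.4144  11.2285]
a=μᵀp=0.850869  b=𝟙ᵀp=5.266615  c=𝟙ᵀq=46.769397  D=ac−b²=12.057397
λ₁=(c·0.187−b)/D = (46.769397·0.187−5.266615)/12.057397 = 0.288558
λ₂=(a−b·0.187)/D = (0.850869−5.266615·0.187)/12.057397 = -0.011113
w* = 0.288558·p + -0.011113·q:
  w_0 = 0.288558·0.3848 + -0.011113·9.0374 = 0.0106  (Boeing)
  w_1 = 0.288558·1.2592 + -0.011113·10.1876 = 0.2501  (Pfizer)
  w_2 = 0.288558·1.8849 + -0.011113·5.9015 = 0.4783  (Intel)
  w_3 = 0.288558·1.8177 + -0.011113·10.4144 = 0.4088  (Nike)
  w_4 = 0.288558·-0.0799 + -0.011113·11.2285 = -0.1478  (Ford)
Σw_i=1.0000  μᵀw=0.1870
σ²=wᵀΣw=λ₁·μ_p+λ₂ = 0.288558·0.187 + -0.011113 = 0.042848 ≈ 0.0428


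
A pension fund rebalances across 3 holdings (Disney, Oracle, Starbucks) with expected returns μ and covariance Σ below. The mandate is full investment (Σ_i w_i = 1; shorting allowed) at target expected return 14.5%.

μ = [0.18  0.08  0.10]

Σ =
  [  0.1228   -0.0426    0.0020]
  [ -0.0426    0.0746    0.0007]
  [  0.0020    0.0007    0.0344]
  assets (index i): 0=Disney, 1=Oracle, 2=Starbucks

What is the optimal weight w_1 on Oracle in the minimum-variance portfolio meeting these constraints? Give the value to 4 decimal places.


0.2362

u=Σ⁻¹μ = [2.2253  2.3175  2.7304]
v=Σ⁻¹𝟙 = [15.2781  21.8690  27.7365]
a=μᵀu=0.858995  b=𝟙ᵀu=7.273228  c=𝟙ᵀv=64.883622  D=ac−b²=2.834888
λ₁=(c·0.145−b)/D = (64.883622·0.145−7.273228)/2.834888 = 0.753080
λ₂=(a−b·0.145)/D = (0.858995−7.273228·0.145)/2.834888 = -0.069005
w* = 0.753080·u + -0.069005·v:
  w_0 = 0.753080·2.2253 + -0.069005·15.2781 = 0.6215  (Disney)
  w_1 = 0.753080·2.3175 + -0.069005·21.8690 = 0.2362  (Oracle)
  w_2 = 0.753080·2.7304 + -0.069005·27.7365 = 0.1423  (Starbucks)
Σw_i=1.0000  μᵀw=0.1450
σ²=wᵀΣw=λ₁·μ_p+λ₂ = 0.753080·0.145 + -0.069005 = 0.040191 ≈ 0.0402


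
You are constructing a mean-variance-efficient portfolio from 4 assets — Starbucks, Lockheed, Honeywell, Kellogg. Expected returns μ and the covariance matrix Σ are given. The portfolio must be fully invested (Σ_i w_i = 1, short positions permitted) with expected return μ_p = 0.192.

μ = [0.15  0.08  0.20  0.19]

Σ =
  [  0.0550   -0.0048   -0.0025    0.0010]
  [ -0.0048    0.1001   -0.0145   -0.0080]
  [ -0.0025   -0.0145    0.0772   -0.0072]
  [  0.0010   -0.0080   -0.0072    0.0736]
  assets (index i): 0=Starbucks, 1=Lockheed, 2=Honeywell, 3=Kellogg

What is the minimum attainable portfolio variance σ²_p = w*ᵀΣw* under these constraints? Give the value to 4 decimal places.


p=Σ⁻¹μ = [2.9660  1.6601  3.2823  3.0428]
q=Σ⁻¹𝟙 = [19.9933  14.8831  17.9527  16.6893]
a=μᵀp=1.812294  b=𝟙ᵀp=10.951151  c=𝟙ᵀq=69.518391  D=ac−b²=6.060042
λ₁=(c·0.192−b)/D = (69.518391·0.192−10.951151)/6.060042 = 0.395440
λ₂=(a−b·0.192)/D = (1.812294−10.951151·0.192)/6.060042 = -0.047908
w* = 0.395440·p + -0.047908·q:
  w_0 = 0.395440·2.9660 + -0.047908·19.9933 = 0.2150  (Starbucks)
  w_1 = 0.395440·1.6601 + -0.047908·14.8831 = -0.0566  (Lockheed)
  w_2 = 0.395440·3.2823 + -0.047908·17.9527 = 0.4379  (Honeywell)
  w_3 = 0.395440·3.0428 + -0.047908·16.6893 = 0.4037  (Kellogg)
Σw_i=1.0000  μᵀw=0.1920
σ²=wᵀΣw=λ₁·μ_p+λ₂ = 0.395440·0.192 + -0.047908 = 0.028016 ≈ 0.0280

0.0280


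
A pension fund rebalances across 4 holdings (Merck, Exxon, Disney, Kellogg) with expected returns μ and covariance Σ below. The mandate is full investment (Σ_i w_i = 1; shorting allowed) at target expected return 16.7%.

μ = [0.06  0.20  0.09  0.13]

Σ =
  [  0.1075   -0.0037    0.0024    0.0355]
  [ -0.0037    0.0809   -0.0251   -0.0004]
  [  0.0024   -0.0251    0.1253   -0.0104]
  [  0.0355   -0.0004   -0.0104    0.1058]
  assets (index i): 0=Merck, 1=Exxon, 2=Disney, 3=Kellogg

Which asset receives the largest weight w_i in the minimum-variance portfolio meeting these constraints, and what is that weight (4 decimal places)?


Exxon (0.5932)

u=Σ⁻¹μ = [0.1936  2.9248  1.4095  1.3134]
v=Σ⁻¹𝟙 = [6.8337  16.3847  11.8279  8.3834]
a=μᵀu=0.894178  b=𝟙ᵀu=5.841319  c=𝟙ᵀv=43.429768  D=ac−b²=4.712921
λ₁=(c·0.167−b)/D = (43.429768·0.167−5.841319)/4.712921 = 0.299486
λ₂=(a−b·0.167)/D = (0.894178−5.841319·0.167)/4.712921 = -0.017255
w* = 0.299486·u + -0.017255·v:
  w_0 = 0.299486·0.1936 + -0.017255·6.8337 = -0.0599  (Merck)
  w_1 = 0.299486·2.9248 + -0.017255·16.3847 = 0.5932  (Exxon)
  w_2 = 0.299486·1.4095 + -0.017255·11.8279 = 0.2180  (Disney)
  w_3 = 0.299486·1.3134 + -0.017255·8.3834 = 0.2487  (Kellogg)
Σw_i=1.0000  μᵀw=0.1670
σ²=wᵀΣw=λ₁·μ_p+λ₂ = 0.299486·0.167 + -0.017255 = 0.032759 ≈ 0.0328


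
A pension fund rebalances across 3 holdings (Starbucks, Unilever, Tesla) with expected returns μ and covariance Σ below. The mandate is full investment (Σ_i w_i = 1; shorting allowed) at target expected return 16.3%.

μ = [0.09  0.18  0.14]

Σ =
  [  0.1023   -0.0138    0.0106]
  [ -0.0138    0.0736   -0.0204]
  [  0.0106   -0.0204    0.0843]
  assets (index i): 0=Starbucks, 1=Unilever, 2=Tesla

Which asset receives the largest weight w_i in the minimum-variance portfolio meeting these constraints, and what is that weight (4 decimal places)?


x=Σ⁻¹μ = [1.0834  3.2922  2.3212]
y=Σ⁻¹𝟙 = [10.8695  19.8666  15.3032]
a=μᵀx=1.015056  b=𝟙ᵀx=6.696700  c=𝟙ᵀy=46.039334  D=ac−b²=1.886737
λ₁=(c·0.163−b)/D = (46.039334·0.163−6.696700)/1.886737 = 0.428100
λ₂=(a−b·0.163)/D = (1.015056−6.696700·0.163)/1.886737 = -0.040549
w* = 0.428100·x + -0.040549·y:
  w_0 = 0.428100·1.0834 + -0.040549·10.8695 = 0.0230  (Starbucks)
  w_1 = 0.428100·3.2922 + -0.040549·19.8666 = 0.6038  (Unilever)
  w_2 = 0.428100·2.3212 + -0.040549·15.3032 = 0.3732  (Tesla)
Σw_i=1.0000  μᵀw=0.1630
σ²=wᵀΣw=λ₁·μ_p+λ₂ = 0.428100·0.163 + -0.040549 = 0.029231 ≈ 0.0292

Unilever (0.6038)


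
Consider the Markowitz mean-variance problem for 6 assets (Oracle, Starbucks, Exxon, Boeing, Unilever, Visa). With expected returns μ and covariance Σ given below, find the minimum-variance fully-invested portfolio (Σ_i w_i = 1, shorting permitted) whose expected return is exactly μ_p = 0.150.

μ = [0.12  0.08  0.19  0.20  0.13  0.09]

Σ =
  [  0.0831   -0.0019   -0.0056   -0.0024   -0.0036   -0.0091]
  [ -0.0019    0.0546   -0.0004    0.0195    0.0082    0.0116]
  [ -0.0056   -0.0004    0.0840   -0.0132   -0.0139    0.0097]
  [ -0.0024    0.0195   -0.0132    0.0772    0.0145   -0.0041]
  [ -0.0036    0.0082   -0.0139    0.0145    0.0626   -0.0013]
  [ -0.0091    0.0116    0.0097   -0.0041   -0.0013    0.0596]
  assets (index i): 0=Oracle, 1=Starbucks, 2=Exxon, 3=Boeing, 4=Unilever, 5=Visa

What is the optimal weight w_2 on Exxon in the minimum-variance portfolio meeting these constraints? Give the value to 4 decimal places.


0.2374

u=Σ⁻¹μ = [2.0005  -0.1455  3.0340  2.8700  2.2528  1.5966]
v=Σ⁻¹𝟙 = [16.1307  8.8940  15.7786  11.5892  16.8907  16.1081]
a=μᵀu=1.815454  b=𝟙ᵀu=11.608491  c=𝟙ᵀv=85.391266  D=ac−b²=20.266829
λ₁=(c·0.150−b)/D = (85.391266·0.150−11.608491)/20.266829 = 0.059220
λ₂=(a−b·0.150)/D = (1.815454−11.608491·0.150)/20.266829 = 0.003660
w* = 0.059220·u + 0.003660·v:
  w_0 = 0.059220·2.0005 + 0.003660·16.1307 = 0.1775  (Oracle)
  w_1 = 0.059220·-0.1455 + 0.003660·8.8940 = 0.0239  (Starbucks)
  w_2 = 0.059220·3.0340 + 0.003660·15.7786 = 0.2374  (Exxon)
  w_3 = 0.059220·2.8700 + 0.003660·11.5892 = 0.2124  (Boeing)
  w_4 = 0.059220·2.2528 + 0.003660·16.8907 = 0.1952  (Unilever)
  w_5 = 0.059220·1.5966 + 0.003660·16.1081 = 0.1535  (Visa)
Σw_i=1.0000  μᵀw=0.1500
σ²=wᵀΣw=λ₁·μ_p+λ₂ = 0.059220·0.150 + 0.003660 = 0.012543 ≈ 0.0125


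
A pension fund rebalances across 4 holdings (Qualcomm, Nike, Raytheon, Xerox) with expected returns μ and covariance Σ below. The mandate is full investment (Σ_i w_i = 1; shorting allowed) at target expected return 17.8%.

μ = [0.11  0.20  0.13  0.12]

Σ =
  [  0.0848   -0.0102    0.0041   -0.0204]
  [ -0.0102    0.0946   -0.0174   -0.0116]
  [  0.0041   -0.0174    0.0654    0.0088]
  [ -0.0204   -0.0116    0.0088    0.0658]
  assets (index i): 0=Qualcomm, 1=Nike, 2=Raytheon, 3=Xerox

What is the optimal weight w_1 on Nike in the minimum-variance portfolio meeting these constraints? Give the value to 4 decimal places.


0.6881

p=Σ⁻¹μ = [2.2228  3.1158  2.3069  2.7536]
q=Σ⁻¹𝟙 = [18.5013  18.2092  16.0148  22.0019]
a=μᵀp=1.498001  b=𝟙ᵀp=10.399141  c=𝟙ᵀq=74.727234  D=ac−b²=3.799347
λ₁=(c·0.178−b)/D = (74.727234·0.178−10.399141)/3.799347 = 0.763896
λ₂=(a−b·0.178)/D = (1.498001−10.399141·0.178)/3.799347 = -0.092923
w* = 0.763896·p + -0.092923·q:
  w_0 = 0.763896·2.2228 + -0.092923·18.5013 = -0.0212  (Qualcomm)
  w_1 = 0.763896·3.1158 + -0.092923·18.2092 = 0.6881  (Nike)
  w_2 = 0.763896·2.3069 + -0.092923·16.0148 = 0.2741  (Raytheon)
  w_3 = 0.763896·2.7536 + -0.092923·22.0019 = 0.0590  (Xerox)
Σw_i=1.0000  μᵀw=0.1780
σ²=wᵀΣw=λ₁·μ_p+λ₂ = 0.763896·0.178 + -0.092923 = 0.043051 ≈ 0.0431


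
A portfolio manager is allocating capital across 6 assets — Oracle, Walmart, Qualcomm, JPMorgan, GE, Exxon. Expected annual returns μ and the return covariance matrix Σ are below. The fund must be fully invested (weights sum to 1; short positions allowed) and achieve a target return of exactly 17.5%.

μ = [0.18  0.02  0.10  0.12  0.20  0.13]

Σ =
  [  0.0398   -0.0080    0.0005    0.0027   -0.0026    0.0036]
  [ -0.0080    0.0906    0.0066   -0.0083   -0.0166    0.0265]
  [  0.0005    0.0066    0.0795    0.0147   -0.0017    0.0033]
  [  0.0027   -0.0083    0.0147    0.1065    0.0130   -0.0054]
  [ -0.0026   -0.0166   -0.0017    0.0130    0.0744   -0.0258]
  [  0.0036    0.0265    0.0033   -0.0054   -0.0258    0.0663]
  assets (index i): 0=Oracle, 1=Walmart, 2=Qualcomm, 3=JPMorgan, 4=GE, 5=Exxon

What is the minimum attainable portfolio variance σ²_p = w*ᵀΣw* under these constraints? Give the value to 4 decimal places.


p=Σ⁻¹μ = [4.5336  0.4194  1.0445  0.5766  3.9281  3.0705]
q=Σ⁻¹𝟙 = [26.9070  12.2651  9.9506  6.4562  22.2544  17.4103]
a=μᵀp=2.182846  b=𝟙ᵀp=13.572580  c=𝟙ᵀq=95.243567  D=ac−b²=23.687083
λ₁=(c·0.175−b)/D = (95.243567·0.175−13.572580)/23.687083 = 0.130664
λ₂=(a−b·0.175)/D = (2.182846−13.572580·0.175)/23.687083 = -0.008121
w* = 0.130664·p + -0.008121·q:
  w_0 = 0.130664·4.5336 + -0.008121·26.9070 = 0.3739  (Oracle)
  w_1 = 0.130664·0.4194 + -0.008121·12.2651 = -0.0448  (Walmart)
  w_2 = 0.130664·1.0445 + -0.008121·9.9506 = 0.0557  (Qualcomm)
  w_3 = 0.130664·0.5766 + -0.008121·6.4562 = 0.0229  (JPMorgan)
  w_4 = 0.130664·3.9281 + -0.008121·22.2544 = 0.3325  (GE)
  w_5 = 0.130664·3.0705 + -0.008121·17.4103 = 0.2598  (Exxon)
Σw_i=1.0000  μᵀw=0.1750
σ²=wᵀΣw=λ₁·μ_p+λ₂ = 0.130664·0.175 + -0.008121 = 0.014745 ≈ 0.0147

0.0147


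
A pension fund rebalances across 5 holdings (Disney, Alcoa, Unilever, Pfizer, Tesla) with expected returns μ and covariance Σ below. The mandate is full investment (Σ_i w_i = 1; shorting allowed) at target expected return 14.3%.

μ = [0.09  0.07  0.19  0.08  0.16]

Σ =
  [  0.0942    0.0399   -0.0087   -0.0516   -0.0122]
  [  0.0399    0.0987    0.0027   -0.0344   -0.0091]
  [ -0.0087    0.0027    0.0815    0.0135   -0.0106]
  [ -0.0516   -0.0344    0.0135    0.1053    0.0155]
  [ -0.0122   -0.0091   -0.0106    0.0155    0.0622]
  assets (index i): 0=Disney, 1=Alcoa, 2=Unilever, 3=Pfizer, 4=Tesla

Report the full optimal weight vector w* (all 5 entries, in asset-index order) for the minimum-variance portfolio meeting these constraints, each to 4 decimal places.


x=Σ⁻¹μ = [2.0104  0.4937  2.7737  1.0730  3.2442]
y=Σ⁻¹𝟙 = [20.0942  9.6563  13.6376  17.9098  19.2923]
a=μᵀx=1.347423  b=𝟙ᵀx=9.595098  c=𝟙ᵀy=80.590064  D=ac−b²=16.522969
λ₁=(c·0.143−b)/D = (80.590064·0.143−9.595098)/16.522969 = 0.116764
λ₂=(a−b·0.143)/D = (1.347423−9.595098·0.143)/16.522969 = -0.001493
w* = 0.116764·x + -0.001493·y:
  w_0 = 0.116764·2.0104 + -0.001493·20.0942 = 0.2047  (Disney)
  w_1 = 0.116764·0.4937 + -0.001493·9.6563 = 0.0432  (Alcoa)
  w_2 = 0.116764·2.7737 + -0.001493·13.6376 = 0.3035  (Unilever)
  w_3 = 0.116764·1.0730 + -0.001493·17.9098 = 0.0985  (Pfizer)
  w_4 = 0.116764·3.2442 + -0.001493·19.2923 = 0.3500  (Tesla)
Σw_i=1.0000  μᵀw=0.1430
σ²=wᵀΣw=λ₁·μ_p+λ₂ = 0.116764·0.143 + -0.001493 = 0.015204 ≈ 0.0152

0.2047  0.0432  0.3035  0.0985  0.3500


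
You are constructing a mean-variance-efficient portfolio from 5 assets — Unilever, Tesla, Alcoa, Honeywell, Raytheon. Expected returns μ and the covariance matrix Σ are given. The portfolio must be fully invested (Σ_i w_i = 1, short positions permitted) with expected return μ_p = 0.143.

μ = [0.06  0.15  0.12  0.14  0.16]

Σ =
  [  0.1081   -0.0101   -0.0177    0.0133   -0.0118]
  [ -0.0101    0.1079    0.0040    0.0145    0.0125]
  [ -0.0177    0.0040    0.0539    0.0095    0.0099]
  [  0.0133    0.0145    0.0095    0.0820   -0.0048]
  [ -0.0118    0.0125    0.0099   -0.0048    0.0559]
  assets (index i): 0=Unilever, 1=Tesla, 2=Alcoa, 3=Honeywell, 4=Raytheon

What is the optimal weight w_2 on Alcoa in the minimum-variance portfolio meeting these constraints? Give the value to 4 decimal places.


0.1640

p=Σ⁻¹μ = [1.0641  0.9365  1.7824  1.3192  2.6751]
q=Σ⁻¹𝟙 = [13.7540  6.9267  18.1494  7.6134  16.6830]
a=μᵀp=1.030914  b=𝟙ᵀp=7.777308  c=𝟙ᵀq=63.126333  D=ac−b²=4.591299
λ₁=(c·0.143−b)/D = (63.126333·0.143−7.777308)/4.591299 = 0.272201
λ₂=(a−b·0.143)/D = (1.030914−7.777308·0.143)/4.591299 = -0.017695
w* = 0.272201·p + -0.017695·q:
  w_0 = 0.272201·1.0641 + -0.017695·13.7540 = 0.0463  (Unilever)
  w_1 = 0.272201·0.9365 + -0.017695·6.9267 = 0.1324  (Tesla)
  w_2 = 0.272201·1.7824 + -0.017695·18.1494 = 0.1640  (Alcoa)
  w_3 = 0.272201·1.3192 + -0.017695·7.6134 = 0.2244  (Honeywell)
  w_4 = 0.272201·2.6751 + -0.017695·16.6830 = 0.4330  (Raytheon)
Σw_i=1.0000  μᵀw=0.1430
σ²=wᵀΣw=λ₁·μ_p+λ₂ = 0.272201·0.143 + -0.017695 = 0.021230 ≈ 0.0212


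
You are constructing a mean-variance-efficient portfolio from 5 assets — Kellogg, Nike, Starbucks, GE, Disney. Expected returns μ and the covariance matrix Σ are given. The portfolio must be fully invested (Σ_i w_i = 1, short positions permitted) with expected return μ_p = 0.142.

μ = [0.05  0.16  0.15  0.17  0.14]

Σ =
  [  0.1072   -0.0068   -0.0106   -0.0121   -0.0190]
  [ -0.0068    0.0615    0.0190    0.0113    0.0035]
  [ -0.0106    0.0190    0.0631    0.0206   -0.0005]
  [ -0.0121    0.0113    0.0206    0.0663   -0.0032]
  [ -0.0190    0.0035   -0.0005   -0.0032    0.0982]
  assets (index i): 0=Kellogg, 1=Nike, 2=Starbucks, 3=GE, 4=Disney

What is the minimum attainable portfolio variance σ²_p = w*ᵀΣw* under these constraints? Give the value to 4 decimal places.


x=Σ⁻¹μ = [1.2558  1.8342  1.3497  2.1424  1.6799]
y=Σ⁻¹𝟙 = [14.9296  11.4321  10.7205  13.1629  13.1480]
a=μᵀx=1.158125  b=𝟙ᵀx=8.262096  c=𝟙ᵀy=63.393081  D=ac−b²=5.154878
λ₁=(c·0.142−b)/D = (63.393081·0.142−8.262096)/5.154878 = 0.143499
λ₂=(a−b·0.142)/D = (1.158125−8.262096·0.142)/5.154878 = -0.002928
w* = 0.143499·x + -0.002928·y:
  w_0 = 0.143499·1.2558 + -0.002928·14.9296 = 0.1365  (Kellogg)
  w_1 = 0.143499·1.8342 + -0.002928·11.4321 = 0.2297  (Nike)
  w_2 = 0.143499·1.3497 + -0.002928·10.7205 = 0.1623  (Starbucks)
  w_3 = 0.143499·2.1424 + -0.002928·13.1629 = 0.2689  (GE)
  w_4 = 0.143499·1.6799 + -0.002928·13.1480 = 0.2026  (Disney)
Σw_i=1.0000  μᵀw=0.1420
σ²=wᵀΣw=λ₁·μ_p+λ₂ = 0.143499·0.142 + -0.002928 = 0.017449 ≈ 0.0174

0.0174


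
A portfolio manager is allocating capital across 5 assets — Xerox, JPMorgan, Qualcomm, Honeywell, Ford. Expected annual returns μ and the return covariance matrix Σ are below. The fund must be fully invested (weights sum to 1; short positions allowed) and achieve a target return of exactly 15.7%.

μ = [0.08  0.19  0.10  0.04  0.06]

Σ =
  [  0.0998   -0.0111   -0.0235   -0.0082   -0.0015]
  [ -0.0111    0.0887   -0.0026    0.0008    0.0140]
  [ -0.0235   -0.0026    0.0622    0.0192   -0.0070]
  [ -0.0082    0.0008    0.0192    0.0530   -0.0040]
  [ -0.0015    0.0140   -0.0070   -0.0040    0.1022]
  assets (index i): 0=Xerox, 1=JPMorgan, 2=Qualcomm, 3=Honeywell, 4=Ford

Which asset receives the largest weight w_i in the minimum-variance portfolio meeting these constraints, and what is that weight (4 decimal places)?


JPMorgan (0.5498)

p=Σ⁻¹μ = [1.6289  2.3405  2.3214  0.1649  0.4558]
q=Σ⁻¹𝟙 = [17.4100  12.2693  19.6899  15.0204  10.2961]
a=μᵀp=0.841096  b=𝟙ᵀp=6.911531  c=𝟙ᵀq=74.685654  D=ac−b²=15.048547
λ₁=(c·0.157−b)/D = (74.685654·0.157−6.911531)/15.048547 = 0.319906
λ₂=(a−b·0.157)/D = (0.841096−6.911531·0.157)/15.048547 = -0.016215
w* = 0.319906·p + -0.016215·q:
  w_0 = 0.319906·1.6289 + -0.016215·17.4100 = 0.2388  (Xerox)
  w_1 = 0.319906·2.3405 + -0.016215·12.2693 = 0.5498  (JPMorgan)
  w_2 = 0.319906·2.3214 + -0.016215·19.6899 = 0.4234  (Qualcomm)
  w_3 = 0.319906·0.1649 + -0.016215·15.0204 = -0.1908  (Honeywell)
  w_4 = 0.319906·0.4558 + -0.016215·10.2961 = -0.0211  (Ford)
Σw_i=1.0000  μᵀw=0.1570
σ²=wᵀΣw=λ₁·μ_p+λ₂ = 0.319906·0.157 + -0.016215 = 0.034010 ≈ 0.0340


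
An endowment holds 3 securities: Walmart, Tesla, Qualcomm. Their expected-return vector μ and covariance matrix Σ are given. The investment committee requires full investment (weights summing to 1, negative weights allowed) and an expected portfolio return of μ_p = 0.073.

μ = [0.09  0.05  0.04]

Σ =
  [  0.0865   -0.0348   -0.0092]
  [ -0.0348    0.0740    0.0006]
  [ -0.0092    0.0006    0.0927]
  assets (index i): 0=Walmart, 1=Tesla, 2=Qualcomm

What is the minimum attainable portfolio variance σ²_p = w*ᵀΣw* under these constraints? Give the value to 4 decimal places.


g=Σ⁻¹μ = [1.6935  1.4673  0.5901]
h=Σ⁻¹𝟙 = [22.6006  24.0375  12.8749]
a=μᵀg=0.249387  b=𝟙ᵀg=3.750930  c=𝟙ᵀh=59.513069  D=ac−b²=0.772329
λ₁=(c·0.073−b)/D = (59.513069·0.073−3.750930)/0.772329 = 0.768486
λ₂=(a−b·0.073)/D = (0.249387−3.750930·0.073)/0.772329 = -0.031632
w* = 0.768486·g + -0.031632·h:
  w_0 = 0.768486·1.6935 + -0.031632·22.6006 = 0.5866  (Walmart)
  w_1 = 0.768486·1.4673 + -0.031632·24.0375 = 0.3672  (Tesla)
  w_2 = 0.768486·0.5901 + -0.031632·12.8749 = 0.0462  (Qualcomm)
Σw_i=1.0000  μᵀw=0.0730
σ²=wᵀΣw=λ₁·μ_p+λ₂ = 0.768486·0.073 + -0.031632 = 0.024467 ≈ 0.0245

0.0245


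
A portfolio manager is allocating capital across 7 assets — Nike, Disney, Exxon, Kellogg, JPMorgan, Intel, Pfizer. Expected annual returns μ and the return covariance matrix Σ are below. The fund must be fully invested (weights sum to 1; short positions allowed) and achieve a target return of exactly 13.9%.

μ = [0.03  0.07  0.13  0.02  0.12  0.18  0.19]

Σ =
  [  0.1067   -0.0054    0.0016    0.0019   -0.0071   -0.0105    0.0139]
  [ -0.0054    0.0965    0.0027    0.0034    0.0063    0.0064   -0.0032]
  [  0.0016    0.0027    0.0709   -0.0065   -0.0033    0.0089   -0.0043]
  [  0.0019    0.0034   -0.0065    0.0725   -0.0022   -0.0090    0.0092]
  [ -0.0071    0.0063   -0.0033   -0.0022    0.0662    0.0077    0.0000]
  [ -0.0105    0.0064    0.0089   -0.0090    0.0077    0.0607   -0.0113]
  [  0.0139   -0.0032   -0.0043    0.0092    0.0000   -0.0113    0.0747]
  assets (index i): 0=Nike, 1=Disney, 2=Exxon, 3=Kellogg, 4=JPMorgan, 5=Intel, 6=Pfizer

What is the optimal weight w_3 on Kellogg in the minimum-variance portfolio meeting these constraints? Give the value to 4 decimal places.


p=Σ⁻¹μ = [0.2887  0.4691  1.7101  0.4530  1.5327  3.1518  3.0293]
q=Σ⁻¹𝟙 = [10.3086  8.2895  14.1701  15.3983  14.5164  18.2618  13.5055]
a=μᵀp=1.599697  b=𝟙ᵀp=10.634761  c=𝟙ᵀq=94.450332  D=ac−b²=37.993795
λ₁=(c·0.139−b)/D = (94.450332·0.139−10.634761)/37.993795 = 0.065638
λ₂=(a−b·0.139)/D = (1.599697−10.634761·0.139)/37.993795 = 0.003197
w* = 0.065638·p + 0.003197·q:
  w_0 = 0.065638·0.2887 + 0.003197·10.3086 = 0.0519  (Nike)
  w_1 = 0.065638·0.4691 + 0.003197·8.2895 = 0.0573  (Disney)
  w_2 = 0.065638·1.7101 + 0.003197·14.1701 = 0.1576  (Exxon)
  w_3 = 0.065638·0.4530 + 0.003197·15.3983 = 0.0790  (Kellogg)
  w_4 = 0.065638·1.5327 + 0.003197·14.5164 = 0.1470  (JPMorgan)
  w_5 = 0.065638·3.1518 + 0.003197·18.2618 = 0.2653  (Intel)
  w_6 = 0.065638·3.0293 + 0.003197·13.5055 = 0.2420  (Pfizer)
Σw_i=1.0000  μᵀw=0.1390
σ²=wᵀΣw=λ₁·μ_p+λ₂ = 0.065638·0.139 + 0.003197 = 0.012321 ≈ 0.0123

0.0790


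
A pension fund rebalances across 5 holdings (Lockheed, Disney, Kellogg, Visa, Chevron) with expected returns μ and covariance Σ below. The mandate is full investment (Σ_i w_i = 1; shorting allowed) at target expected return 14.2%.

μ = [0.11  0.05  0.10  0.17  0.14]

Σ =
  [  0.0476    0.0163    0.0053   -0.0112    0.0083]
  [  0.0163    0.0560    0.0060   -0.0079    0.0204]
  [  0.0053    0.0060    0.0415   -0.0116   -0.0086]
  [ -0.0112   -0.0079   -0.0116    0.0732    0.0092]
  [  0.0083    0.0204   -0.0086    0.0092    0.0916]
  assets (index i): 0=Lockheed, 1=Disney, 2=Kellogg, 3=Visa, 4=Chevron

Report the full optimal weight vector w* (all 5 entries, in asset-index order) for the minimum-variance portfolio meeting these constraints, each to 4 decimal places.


0.2861  -0.1454  0.3281  0.3539  0.1773

x=Σ⁻¹μ = [2.5105  -0.2551  3.2528  3.0236  1.3594]
y=Σ⁻¹𝟙 = [18.1691  9.7777  27.7917  20.9455  7.5987]
a=μᵀx=1.293008  b=𝟙ᵀx=9.891211  c=𝟙ᵀy=84.282685  D=ac−b²=11.142107
λ₁=(c·0.142−b)/D = (84.282685·0.142−9.891211)/11.142107 = 0.186404
λ₂=(a−b·0.142)/D = (1.293008−9.891211·0.142)/11.142107 = -0.010011
w* = 0.186404·x + -0.010011·y:
  w_0 = 0.186404·2.5105 + -0.010011·18.1691 = 0.2861  (Lockheed)
  w_1 = 0.186404·-0.2551 + -0.010011·9.7777 = -0.1454  (Disney)
  w_2 = 0.186404·3.2528 + -0.010011·27.7917 = 0.3281  (Kellogg)
  w_3 = 0.186404·3.0236 + -0.010011·20.9455 = 0.3539  (Visa)
  w_4 = 0.186404·1.3594 + -0.010011·7.5987 = 0.1773  (Chevron)
Σw_i=1.0000  μᵀw=0.1420
σ²=wᵀΣw=λ₁·μ_p+λ₂ = 0.186404·0.142 + -0.010011 = 0.016458 ≈ 0.0165


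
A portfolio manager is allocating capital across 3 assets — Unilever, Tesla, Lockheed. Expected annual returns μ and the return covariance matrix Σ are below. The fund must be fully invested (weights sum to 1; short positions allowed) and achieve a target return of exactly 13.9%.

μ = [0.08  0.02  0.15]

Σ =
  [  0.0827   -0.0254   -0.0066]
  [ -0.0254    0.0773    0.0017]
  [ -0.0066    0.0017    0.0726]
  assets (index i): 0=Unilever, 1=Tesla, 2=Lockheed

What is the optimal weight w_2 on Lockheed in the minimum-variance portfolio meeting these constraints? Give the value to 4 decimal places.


0.7864

x=Σ⁻¹μ = [1.3409  0.6515  2.1728]
y=Σ⁻¹𝟙 = [19.0928  18.8789  15.0677]
a=μᵀx=0.446213  b=𝟙ᵀx=4.165161  c=𝟙ᵀy=53.039438  D=ac−b²=6.318332
λ₁=(c·0.139−b)/D = (53.039438·0.139−4.165161)/6.318332 = 0.507621
λ₂=(a−b·0.139)/D = (0.446213−4.165161·0.139)/6.318332 = -0.021009
w* = 0.507621·x + -0.021009·y:
  w_0 = 0.507621·1.3409 + -0.021009·19.0928 = 0.2795  (Unilever)
  w_1 = 0.507621·0.6515 + -0.021009·18.8789 = -0.0659  (Tesla)
  w_2 = 0.507621·2.1728 + -0.021009·15.0677 = 0.7864  (Lockheed)
Σw_i=1.0000  μᵀw=0.1390
σ²=wᵀΣw=λ₁·μ_p+λ₂ = 0.507621·0.139 + -0.021009 = 0.049550 ≈ 0.0496


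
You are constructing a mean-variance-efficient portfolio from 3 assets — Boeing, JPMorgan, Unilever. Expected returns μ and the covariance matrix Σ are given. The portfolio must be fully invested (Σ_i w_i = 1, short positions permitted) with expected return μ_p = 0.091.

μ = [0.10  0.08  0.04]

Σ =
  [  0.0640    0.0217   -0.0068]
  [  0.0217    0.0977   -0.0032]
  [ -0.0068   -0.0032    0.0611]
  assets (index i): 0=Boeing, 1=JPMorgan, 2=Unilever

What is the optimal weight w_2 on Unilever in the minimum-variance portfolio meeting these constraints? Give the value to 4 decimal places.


0.0894

p=Σ⁻¹μ = [1.4766  0.5186  0.8462]
q=Σ⁻¹𝟙 = [15.0411  7.4984  18.4333]
a=μᵀp=0.222990  b=𝟙ᵀp=2.841315  c=𝟙ᵀq=40.972814  D=ac−b²=1.063470
λ₁=(c·0.091−b)/D = (40.972814·0.091−2.841315)/1.063470 = 0.834260
λ₂=(a−b·0.091)/D = (0.222990−2.841315·0.091)/1.063470 = -0.033446
w* = 0.834260·p + -0.033446·q:
  w_0 = 0.834260·1.4766 + -0.033446·15.0411 = 0.7288  (Boeing)
  w_1 = 0.834260·0.5186 + -0.033446·7.4984 = 0.1818  (JPMorgan)
  w_2 = 0.834260·0.8462 + -0.033446·18.4333 = 0.0894  (Unilever)
Σw_i=1.0000  μᵀw=0.0910
σ²=wᵀΣw=λ₁·μ_p+λ₂ = 0.834260·0.091 + -0.033446 = 0.042471 ≈ 0.0425


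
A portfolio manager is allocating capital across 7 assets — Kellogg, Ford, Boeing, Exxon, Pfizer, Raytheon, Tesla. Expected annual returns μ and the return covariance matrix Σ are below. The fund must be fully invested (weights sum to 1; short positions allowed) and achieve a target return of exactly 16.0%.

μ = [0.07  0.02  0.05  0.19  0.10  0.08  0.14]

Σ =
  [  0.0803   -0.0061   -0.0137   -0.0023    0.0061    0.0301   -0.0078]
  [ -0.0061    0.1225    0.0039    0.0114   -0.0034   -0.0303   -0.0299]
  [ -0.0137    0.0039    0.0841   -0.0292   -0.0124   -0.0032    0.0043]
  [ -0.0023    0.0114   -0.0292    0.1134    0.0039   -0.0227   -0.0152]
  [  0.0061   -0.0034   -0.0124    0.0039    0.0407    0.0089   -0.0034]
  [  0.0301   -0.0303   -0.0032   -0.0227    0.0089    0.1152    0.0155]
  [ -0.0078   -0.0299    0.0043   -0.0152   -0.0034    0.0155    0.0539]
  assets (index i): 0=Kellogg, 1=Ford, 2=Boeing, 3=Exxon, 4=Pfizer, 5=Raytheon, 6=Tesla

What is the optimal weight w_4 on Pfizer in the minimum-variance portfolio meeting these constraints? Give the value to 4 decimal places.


x=Σ⁻¹μ = [1.3699  1.1028  1.9134  2.6127  2.9225  0.4233  4.0542]
y=Σ⁻¹𝟙 = [16.9423  17.2266  23.0978  18.1094  30.2807  6.0826  33.9859]
a=μᵀx=1.603745  b=𝟙ᵀx=14.398880  c=𝟙ᵀy=145.725341  D=ac−b²=26.378520
λ₁=(c·0.160−b)/D = (145.725341·0.160−14.398880)/26.378520 = 0.338047
λ₂=(a−b·0.160)/D = (1.603745−14.398880·0.160)/26.378520 = -0.026540
w* = 0.338047·x + -0.026540·y:
  w_0 = 0.338047·1.3699 + -0.026540·16.9423 = 0.0135  (Kellogg)
  w_1 = 0.338047·1.1028 + -0.026540·17.2266 = -0.0844  (Ford)
  w_2 = 0.338047·1.9134 + -0.026540·23.0978 = 0.0338  (Boeing)
  w_3 = 0.338047·2.6127 + -0.026540·18.1094 = 0.4026  (Exxon)
  w_4 = 0.338047·2.9225 + -0.026540·30.2807 = 0.1843  (Pfizer)
  w_5 = 0.338047·0.4233 + -0.026540·6.0826 = -0.0183  (Raytheon)
  w_6 = 0.338047·4.0542 + -0.026540·33.9859 = 0.4685  (Tesla)
Σw_i=1.0000  μᵀw=0.1600
σ²=wᵀΣw=λ₁·μ_p+λ₂ = 0.338047·0.160 + -0.026540 = 0.027548 ≈ 0.0275

0.1843


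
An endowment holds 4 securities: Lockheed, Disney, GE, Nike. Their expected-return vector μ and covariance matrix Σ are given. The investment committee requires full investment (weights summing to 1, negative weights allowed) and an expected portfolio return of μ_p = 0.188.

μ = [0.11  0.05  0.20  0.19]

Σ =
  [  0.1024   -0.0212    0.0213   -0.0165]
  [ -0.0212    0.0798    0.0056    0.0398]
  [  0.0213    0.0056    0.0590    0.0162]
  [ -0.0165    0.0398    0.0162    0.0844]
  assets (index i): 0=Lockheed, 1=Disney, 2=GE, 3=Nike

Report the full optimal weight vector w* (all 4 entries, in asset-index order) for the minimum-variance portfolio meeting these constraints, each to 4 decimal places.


0.1677  -0.0469  0.4850  0.3942

g=Σ⁻¹μ = [0.7992  -0.3875  2.5619  2.0984]
h=Σ⁻¹𝟙 = [11.1353  11.4409  10.0006  6.7106]
a=μᵀg=0.979619  b=𝟙ᵀg=5.072071  c=𝟙ᵀh=39.287463  D=ac−b²=12.760842
λ₁=(c·0.188−b)/D = (39.287463·0.188−5.072071)/12.760842 = 0.181334
λ₂=(a−b·0.188)/D = (0.979619−5.072071·0.188)/12.760842 = 0.002043
w* = 0.181334·g + 0.002043·h:
  w_0 = 0.181334·0.7992 + 0.002043·11.1353 = 0.1677  (Lockheed)
  w_1 = 0.181334·-0.3875 + 0.002043·11.4409 = -0.0469  (Disney)
  w_2 = 0.181334·2.5619 + 0.002043·10.0006 = 0.4850  (GE)
  w_3 = 0.181334·2.0984 + 0.002043·6.7106 = 0.3942  (Nike)
Σw_i=1.0000  μᵀw=0.1880
σ²=wᵀΣw=λ₁·μ_p+λ₂ = 0.181334·0.188 + 0.002043 = 0.036134 ≈ 0.0361


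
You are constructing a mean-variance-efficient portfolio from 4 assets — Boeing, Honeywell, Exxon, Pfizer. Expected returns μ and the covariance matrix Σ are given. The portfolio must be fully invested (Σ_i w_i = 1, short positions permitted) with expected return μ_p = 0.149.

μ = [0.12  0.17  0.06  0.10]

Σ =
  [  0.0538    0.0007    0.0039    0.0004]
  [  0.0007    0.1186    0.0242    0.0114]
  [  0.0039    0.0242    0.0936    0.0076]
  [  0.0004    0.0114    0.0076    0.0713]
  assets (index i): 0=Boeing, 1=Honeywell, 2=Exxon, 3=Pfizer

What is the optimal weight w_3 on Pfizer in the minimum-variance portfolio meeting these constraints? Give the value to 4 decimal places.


0.1958

u=Σ⁻¹μ = [2.1962  1.2827  0.1227  1.1720]
v=Σ⁻¹𝟙 = [17.8802  5.6221  7.4924  12.2274]
a=μᵀu=0.606172  b=𝟙ᵀu=4.773654  c=𝟙ᵀv=43.222008  D=ac−b²=3.412202
λ₁=(c·0.149−b)/D = (43.222008·0.149−4.773654)/3.412202 = 0.488372
λ₂=(a−b·0.149)/D = (0.606172−4.773654·0.149)/3.412202 = -0.030802
w* = 0.488372·u + -0.030802·v:
  w_0 = 0.488372·2.1962 + -0.030802·17.8802 = 0.5218  (Boeing)
  w_1 = 0.488372·1.2827 + -0.030802·5.6221 = 0.4533  (Honeywell)
  w_2 = 0.488372·0.1227 + -0.030802·7.4924 = -0.1709  (Exxon)
  w_3 = 0.488372·1.1720 + -0.030802·12.2274 = 0.1958  (Pfizer)
Σw_i=1.0000  μᵀw=0.1490
σ²=wᵀΣw=λ₁·μ_p+λ₂ = 0.488372·0.149 + -0.030802 = 0.041966 ≈ 0.0420


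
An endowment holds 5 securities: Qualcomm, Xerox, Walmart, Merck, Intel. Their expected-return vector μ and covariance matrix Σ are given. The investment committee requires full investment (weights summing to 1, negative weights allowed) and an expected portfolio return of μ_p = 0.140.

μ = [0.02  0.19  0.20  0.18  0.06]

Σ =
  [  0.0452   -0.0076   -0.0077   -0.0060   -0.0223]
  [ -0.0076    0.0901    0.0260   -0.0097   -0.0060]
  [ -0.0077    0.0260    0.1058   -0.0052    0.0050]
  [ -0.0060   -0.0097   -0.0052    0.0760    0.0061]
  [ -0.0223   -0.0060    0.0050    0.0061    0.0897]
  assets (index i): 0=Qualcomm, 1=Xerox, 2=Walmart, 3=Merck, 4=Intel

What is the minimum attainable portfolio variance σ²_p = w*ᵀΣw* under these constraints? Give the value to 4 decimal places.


0.0146

x=Σ⁻¹μ = [1.9604  2.1891  1.5858  2.8291  1.0219]
y=Σ⁻¹𝟙 = [38.2412  15.0648  8.4250  17.0682  20.0326]
a=μᵀx=1.342857  b=𝟙ᵀx=9.586381  c=𝟙ᵀy=98.831887  D=ac−b²=40.818416
λ₁=(c·0.140−b)/D = (98.831887·0.140−9.586381)/40.818416 = 0.104122
λ₂=(a−b·0.140)/D = (1.342857−9.586381·0.140)/40.818416 = 0.000019
w* = 0.104122·x + 0.000019·y:
  w_0 = 0.104122·1.9604 + 0.000019·38.2412 = 0.2048  (Qualcomm)
  w_1 = 0.104122·2.1891 + 0.000019·15.0648 = 0.2282  (Xerox)
  w_2 = 0.104122·1.5858 + 0.000019·8.4250 = 0.1653  (Walmart)
  w_3 = 0.104122·2.8291 + 0.000019·17.0682 = 0.2949  (Merck)
  w_4 = 0.104122·1.0219 + 0.000019·20.0326 = 0.1068  (Intel)
Σw_i=1.0000  μᵀw=0.1400
σ²=wᵀΣw=λ₁·μ_p+λ₂ = 0.104122·0.140 + 0.000019 = 0.014596 ≈ 0.0146


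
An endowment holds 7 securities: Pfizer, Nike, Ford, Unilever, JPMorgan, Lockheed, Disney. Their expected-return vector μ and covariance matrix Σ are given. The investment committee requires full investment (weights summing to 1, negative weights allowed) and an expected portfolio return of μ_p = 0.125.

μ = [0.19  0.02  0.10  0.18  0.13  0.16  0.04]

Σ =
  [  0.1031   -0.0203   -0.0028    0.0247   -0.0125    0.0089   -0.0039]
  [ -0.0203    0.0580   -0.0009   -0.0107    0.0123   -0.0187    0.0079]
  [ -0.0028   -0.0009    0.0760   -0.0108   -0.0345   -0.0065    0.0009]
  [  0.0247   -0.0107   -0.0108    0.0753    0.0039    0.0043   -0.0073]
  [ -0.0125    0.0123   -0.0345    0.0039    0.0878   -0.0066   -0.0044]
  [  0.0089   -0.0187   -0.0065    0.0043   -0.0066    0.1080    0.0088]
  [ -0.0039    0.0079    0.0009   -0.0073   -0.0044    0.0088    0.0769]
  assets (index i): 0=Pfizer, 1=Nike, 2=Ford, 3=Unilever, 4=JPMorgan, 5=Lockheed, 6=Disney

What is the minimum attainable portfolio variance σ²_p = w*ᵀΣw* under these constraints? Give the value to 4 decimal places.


u=Σ⁻¹μ = [1.8767  1.3465  3.1656  2.2288  2.8691  1.7873  0.6112]
v=Σ⁻¹𝟙 = [13.2236  23.2771  26.8904  15.3939  21.5180  13.5335  12.1124]
a=μᵀu=1.784641  b=𝟙ᵀu=13.885172  c=𝟙ᵀv=125.948933  D=ac−b²=31.975620
λ₁=(c·0.125−b)/D = (125.948933·0.125−13.885172)/31.975620 = 0.058121
λ₂=(a−b·0.125)/D = (1.784641−13.885172·0.125)/31.975620 = 0.001532
w* = 0.058121·u + 0.001532·v:
  w_0 = 0.058121·1.8767 + 0.001532·13.2236 = 0.1293  (Pfizer)
  w_1 = 0.058121·1.3465 + 0.001532·23.2771 = 0.1139  (Nike)
  w_2 = 0.058121·3.1656 + 0.001532·26.8904 = 0.2252  (Ford)
  w_3 = 0.058121·2.2288 + 0.001532·15.3939 = 0.1531  (Unilever)
  w_4 = 0.058121·2.8691 + 0.001532·21.5180 = 0.1997  (JPMorgan)
  w_5 = 0.058121·1.7873 + 0.001532·13.5335 = 0.1246  (Lockheed)
  w_6 = 0.058121·0.6112 + 0.001532·12.1124 = 0.0541  (Disney)
Σw_i=1.0000  μᵀw=0.1250
σ²=wᵀΣw=λ₁·μ_p+λ₂ = 0.058121·0.125 + 0.001532 = 0.008797 ≈ 0.0088

0.0088


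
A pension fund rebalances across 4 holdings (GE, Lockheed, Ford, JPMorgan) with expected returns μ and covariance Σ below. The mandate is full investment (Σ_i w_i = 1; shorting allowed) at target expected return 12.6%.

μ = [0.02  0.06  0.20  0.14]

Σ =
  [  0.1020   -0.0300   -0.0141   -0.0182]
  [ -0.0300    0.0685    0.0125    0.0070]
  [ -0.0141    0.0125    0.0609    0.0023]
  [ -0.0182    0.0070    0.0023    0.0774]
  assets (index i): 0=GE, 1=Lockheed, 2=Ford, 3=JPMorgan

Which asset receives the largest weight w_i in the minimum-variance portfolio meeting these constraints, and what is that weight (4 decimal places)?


g=Σ⁻¹μ = [1.1766  0.5797  3.3645  1.9330]
h=Σ⁻¹𝟙 = [20.4448  18.9219  16.6839  15.5203]
a=μᵀg=1.001839  b=𝟙ᵀg=7.053835  c=𝟙ᵀh=71.570950  D=ac−b²=21.945966
λ₁=(c·0.126−b)/D = (71.570950·0.126−7.053835)/21.945966 = 0.089497
λ₂=(a−b·0.126)/D = (1.001839−7.053835·0.126)/21.945966 = 0.005152
w* = 0.089497·g + 0.005152·h:
  w_0 = 0.089497·1.1766 + 0.005152·20.4448 = 0.2106  (GE)
  w_1 = 0.089497·0.5797 + 0.005152·18.9219 = 0.1494  (Lockheed)
  w_2 = 0.089497·3.3645 + 0.005152·16.6839 = 0.3871  (Ford)
  w_3 = 0.089497·1.9330 + 0.005152·15.5203 = 0.2530  (JPMorgan)
Σw_i=1.0000  μᵀw=0.1260
σ²=wᵀΣw=λ₁·μ_p+λ₂ = 0.089497·0.126 + 0.005152 = 0.016428 ≈ 0.0164

Ford (0.3871)


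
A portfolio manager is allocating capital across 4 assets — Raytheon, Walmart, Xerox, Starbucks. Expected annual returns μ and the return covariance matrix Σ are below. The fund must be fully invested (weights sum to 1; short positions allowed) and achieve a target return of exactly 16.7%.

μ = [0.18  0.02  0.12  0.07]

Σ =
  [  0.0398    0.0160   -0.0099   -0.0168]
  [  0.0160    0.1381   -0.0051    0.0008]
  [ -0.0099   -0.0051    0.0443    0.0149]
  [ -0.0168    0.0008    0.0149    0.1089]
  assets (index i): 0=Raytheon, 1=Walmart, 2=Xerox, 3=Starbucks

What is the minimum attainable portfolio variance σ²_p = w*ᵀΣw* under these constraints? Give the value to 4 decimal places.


u=Σ⁻¹μ = [6.0593  -0.4287  3.6499  1.0813]
v=Σ⁻¹𝟙 = [34.7771  4.1536  27.1920  10.7968]
a=μᵀu=1.595768  b=𝟙ᵀu=10.361768  c=𝟙ᵀv=76.919480  D=ac−b²=15.379431
λ₁=(c·0.167−b)/D = (76.919480·0.167−10.361768)/15.379431 = 0.161500
λ₂=(a−b·0.167)/D = (1.595768−10.361768·0.167)/15.379431 = -0.008755
w* = 0.161500·u + -0.008755·v:
  w_0 = 0.161500·6.0593 + -0.008755·34.7771 = 0.6741  (Raytheon)
  w_1 = 0.161500·-0.4287 + -0.008755·4.1536 = -0.1056  (Walmart)
  w_2 = 0.161500·3.6499 + -0.008755·27.1920 = 0.3514  (Xerox)
  w_3 = 0.161500·1.0813 + -0.008755·10.7968 = 0.0801  (Starbucks)
Σw_i=1.0000  μᵀw=0.1670
σ²=wᵀΣw=λ₁·μ_p+λ₂ = 0.161500·0.167 + -0.008755 = 0.018216 ≈ 0.0182

0.0182


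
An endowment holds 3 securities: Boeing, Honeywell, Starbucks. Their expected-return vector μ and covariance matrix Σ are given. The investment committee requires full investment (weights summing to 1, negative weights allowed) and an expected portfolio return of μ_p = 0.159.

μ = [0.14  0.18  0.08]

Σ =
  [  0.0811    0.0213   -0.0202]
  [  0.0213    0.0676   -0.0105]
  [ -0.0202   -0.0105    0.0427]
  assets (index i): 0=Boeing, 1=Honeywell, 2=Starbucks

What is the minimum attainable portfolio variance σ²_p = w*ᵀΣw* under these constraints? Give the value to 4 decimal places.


0.0371

p=Σ⁻¹μ = [1.8933  2.5954  3.4074]
q=Σ⁻¹𝟙 = [17.2015  14.8413  35.2062]
a=μᵀp=1.004832  b=𝟙ᵀp=7.896148  c=𝟙ᵀq=67.249058  D=ac−b²=5.224881
λ₁=(c·0.159−b)/D = (67.249058·0.159−7.896148)/5.224881 = 0.535218
λ₂=(a−b·0.159)/D = (1.004832−7.896148·0.159)/5.224881 = -0.047973
w* = 0.535218·p + -0.047973·q:
  w_0 = 0.535218·1.8933 + -0.047973·17.2015 = 0.1881  (Boeing)
  w_1 = 0.535218·2.5954 + -0.047973·14.8413 = 0.6771  (Honeywell)
  w_2 = 0.535218·3.4074 + -0.047973·35.2062 = 0.1348  (Starbucks)
Σw_i=1.0000  μᵀw=0.1590
σ²=wᵀΣw=λ₁·μ_p+λ₂ = 0.535218·0.159 + -0.047973 = 0.037126 ≈ 0.0371


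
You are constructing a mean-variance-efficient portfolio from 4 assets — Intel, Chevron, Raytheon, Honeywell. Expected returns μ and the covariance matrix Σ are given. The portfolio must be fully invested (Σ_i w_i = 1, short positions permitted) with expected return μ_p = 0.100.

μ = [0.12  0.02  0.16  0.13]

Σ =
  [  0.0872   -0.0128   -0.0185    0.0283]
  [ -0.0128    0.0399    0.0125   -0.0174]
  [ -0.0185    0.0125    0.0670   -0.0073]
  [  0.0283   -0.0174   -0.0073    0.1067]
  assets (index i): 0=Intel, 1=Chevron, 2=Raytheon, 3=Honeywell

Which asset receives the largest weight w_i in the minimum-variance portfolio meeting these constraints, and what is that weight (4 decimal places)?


Chevron (0.3277)

g=Σ⁻¹μ = [1.7324  0.6197  2.8659  1.0560]
h=Σ⁻¹𝟙 = [15.3958  30.2801  14.7514  11.2358]
a=μᵀg=0.816100  b=𝟙ᵀg=6.273969  c=𝟙ᵀh=71.663065  D=ac−b²=19.121537
λ₁=(c·0.100−b)/D = (71.663065·0.100−6.273969)/19.121537 = 0.046667
λ₂=(a−b·0.100)/D = (0.816100−6.273969·0.100)/19.121537 = 0.009869
w* = 0.046667·g + 0.009869·h:
  w_0 = 0.046667·1.7324 + 0.009869·15.3958 = 0.2328  (Intel)
  w_1 = 0.046667·0.6197 + 0.009869·30.2801 = 0.3277  (Chevron)
  w_2 = 0.046667·2.8659 + 0.009869·14.7514 = 0.2793  (Raytheon)
  w_3 = 0.046667·1.0560 + 0.009869·11.2358 = 0.1602  (Honeywell)
Σw_i=1.0000  μᵀw=0.1000
σ²=wᵀΣw=λ₁·μ_p+λ₂ = 0.046667·0.100 + 0.009869 = 0.014535 ≈ 0.0145


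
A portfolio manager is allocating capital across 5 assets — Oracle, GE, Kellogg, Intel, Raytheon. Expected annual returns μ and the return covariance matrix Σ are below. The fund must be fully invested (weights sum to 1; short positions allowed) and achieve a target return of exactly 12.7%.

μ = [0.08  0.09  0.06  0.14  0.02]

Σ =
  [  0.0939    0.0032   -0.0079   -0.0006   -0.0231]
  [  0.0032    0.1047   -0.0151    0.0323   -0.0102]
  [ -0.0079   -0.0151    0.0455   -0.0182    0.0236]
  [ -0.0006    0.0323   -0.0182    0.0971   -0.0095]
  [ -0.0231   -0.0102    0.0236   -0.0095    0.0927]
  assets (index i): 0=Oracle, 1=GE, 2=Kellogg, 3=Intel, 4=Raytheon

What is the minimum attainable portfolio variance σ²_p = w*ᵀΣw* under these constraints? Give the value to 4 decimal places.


x=Σ⁻¹μ = [1.0690  0.6574  2.3239  1.6785  0.1348]
y=Σ⁻¹𝟙 = [15.1899  10.0019  28.1353  13.3050  9.8739]
a=μᵀx=0.521809  b=𝟙ᵀx=5.863661  c=𝟙ᵀy=76.506019  D=ac−b²=5.538968
λ₁=(c·0.127−b)/D = (76.506019·0.127−5.863661)/5.538968 = 0.695545
λ₂=(a−b·0.127)/D = (0.521809−5.863661·0.127)/5.538968 = -0.040238
w* = 0.695545·x + -0.040238·y:
  w_0 = 0.695545·1.0690 + -0.040238·15.1899 = 0.1323  (Oracle)
  w_1 = 0.695545·0.6574 + -0.040238·10.0019 = 0.0548  (GE)
  w_2 = 0.695545·2.3239 + -0.040238·28.1353 = 0.4843  (Kellogg)
  w_3 = 0.695545·1.6785 + -0.040238·13.3050 = 0.6321  (Intel)
  w_4 = 0.695545·0.1348 + -0.040238·9.8739 = -0.3035  (Raytheon)
Σw_i=1.0000  μᵀw=0.1270
σ²=wᵀΣw=λ₁·μ_p+λ₂ = 0.695545·0.127 + -0.040238 = 0.048096 ≈ 0.0481

0.0481
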